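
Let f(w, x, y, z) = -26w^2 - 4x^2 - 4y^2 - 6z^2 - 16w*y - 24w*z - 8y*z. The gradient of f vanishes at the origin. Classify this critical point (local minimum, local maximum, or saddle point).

local maximum

The Hessian at the origin is H = [[-52, 0, -16, -24], [0, -8, 0, 0], [-16, 0, -8, -8], [-24, 0, -8, -12]].
Symmetric row and column elimination reduces H to a congruent diagonal form with pivots -52, -8, -40/13, -4/5.
Counting signs: 4 negative.
H is negative definite, so the origin is a strict local maximum.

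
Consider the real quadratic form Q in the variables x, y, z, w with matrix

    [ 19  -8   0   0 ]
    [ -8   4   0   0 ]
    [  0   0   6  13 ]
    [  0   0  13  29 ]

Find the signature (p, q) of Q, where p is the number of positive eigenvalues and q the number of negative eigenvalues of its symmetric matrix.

(4, 0)

Row-reducing A symmetrically gives the diagonal entries 19, 12/19, 6, 5/6.
That gives 4 positive pivots.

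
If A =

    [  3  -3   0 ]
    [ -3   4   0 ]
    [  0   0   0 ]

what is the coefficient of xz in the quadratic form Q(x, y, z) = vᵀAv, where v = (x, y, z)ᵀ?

0

The coefficient of xz is A[1,3] + A[3,1] = 2·0 = 0.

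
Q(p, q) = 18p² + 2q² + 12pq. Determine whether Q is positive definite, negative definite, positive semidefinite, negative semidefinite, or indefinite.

The symmetric matrix of Q is [[18, 6], [6, 2]].
For the 2×2 matrix [[18, 6], [6, 2]]: det = 18·2 − (6)² = 0, trace = 20.
det = 0 so one eigenvalue is zero; the form is semidefinite with the sign of the trace.

positive semidefinite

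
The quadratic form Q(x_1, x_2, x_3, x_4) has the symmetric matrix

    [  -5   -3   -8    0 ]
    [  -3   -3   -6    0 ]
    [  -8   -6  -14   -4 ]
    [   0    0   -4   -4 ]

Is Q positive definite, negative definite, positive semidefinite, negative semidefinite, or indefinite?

A is congruent to a diagonal matrix with 1 positive, 3 negative and 0 zero entries, so Q is indefinite.

indefinite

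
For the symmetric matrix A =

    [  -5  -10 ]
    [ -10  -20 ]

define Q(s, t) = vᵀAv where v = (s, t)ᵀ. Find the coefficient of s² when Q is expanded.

-5

The coefficient of s² is the diagonal entry A[1,1] = -5.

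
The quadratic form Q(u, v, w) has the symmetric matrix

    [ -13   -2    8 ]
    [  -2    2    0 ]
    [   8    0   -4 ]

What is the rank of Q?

Row-reducing A symmetrically gives the diagonal entries -13, 30/13, 4/15.
Counting signs: 2 positive, 1 negative.
The rank is the number of nonzero pivots: 3.

3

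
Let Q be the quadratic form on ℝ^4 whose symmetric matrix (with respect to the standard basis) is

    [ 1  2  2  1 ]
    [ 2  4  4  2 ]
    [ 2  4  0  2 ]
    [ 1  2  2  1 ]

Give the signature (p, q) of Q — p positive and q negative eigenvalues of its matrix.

(1, 1)

Applying the same elementary operations to the rows and columns of A produces a congruent diagonal matrix with entries 1, 0, -4, 0.
Counting signs: 1 positive, 1 negative, 2 zero.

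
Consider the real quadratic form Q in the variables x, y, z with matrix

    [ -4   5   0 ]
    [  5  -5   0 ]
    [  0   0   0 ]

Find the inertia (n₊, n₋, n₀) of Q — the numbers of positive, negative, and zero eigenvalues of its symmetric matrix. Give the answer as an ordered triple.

(1, 1, 1)

Applying the same elementary operations to the rows and columns of A produces a congruent diagonal matrix with entries -4, 5/4, 0.
So there are 1 positive, 1 negative, 1 zero pivots.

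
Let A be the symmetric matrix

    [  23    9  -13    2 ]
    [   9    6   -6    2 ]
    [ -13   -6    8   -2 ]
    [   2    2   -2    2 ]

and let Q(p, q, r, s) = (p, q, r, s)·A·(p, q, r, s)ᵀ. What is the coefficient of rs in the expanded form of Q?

The coefficient of rs is A[3,4] + A[4,3] = 2·(-2) = -4.

-4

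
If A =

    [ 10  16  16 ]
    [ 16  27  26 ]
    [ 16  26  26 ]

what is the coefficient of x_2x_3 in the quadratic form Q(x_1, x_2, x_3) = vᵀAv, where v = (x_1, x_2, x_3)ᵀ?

52

The coefficient of x_2x_3 is A[2,3] + A[3,2] = 2·26 = 52.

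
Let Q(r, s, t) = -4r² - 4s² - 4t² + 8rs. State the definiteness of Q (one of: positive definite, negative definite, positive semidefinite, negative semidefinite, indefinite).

negative semidefinite

The associated matrix is A = [[-4, 4, 0], [4, -4, 0], [0, 0, -4]].
Row-reducing A symmetrically gives the diagonal entries -4, 0, -4.
So there are 2 negative, 1 zero pivots.
Hence Q is negative semidefinite.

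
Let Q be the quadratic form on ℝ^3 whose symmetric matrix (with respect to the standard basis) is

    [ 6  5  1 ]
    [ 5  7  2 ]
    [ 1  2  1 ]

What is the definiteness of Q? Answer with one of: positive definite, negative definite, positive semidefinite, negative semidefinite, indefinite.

positive definite

Leading principal minors: Δ_1 = 6, Δ_2 = 17, Δ_3 = 6.
All leading principal minors are positive, so by Sylvester's criterion Q is positive definite.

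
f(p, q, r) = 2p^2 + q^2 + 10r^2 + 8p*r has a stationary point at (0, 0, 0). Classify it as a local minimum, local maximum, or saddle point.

local minimum

The Hessian at the origin is H = [[4, 0, 8], [0, 2, 0], [8, 0, 20]].
Applying the same elementary operations to the rows and columns of H produces a congruent diagonal matrix with entries 4, 2, 4.
That gives 3 positive pivots.
H is positive definite, so the origin is a strict local minimum.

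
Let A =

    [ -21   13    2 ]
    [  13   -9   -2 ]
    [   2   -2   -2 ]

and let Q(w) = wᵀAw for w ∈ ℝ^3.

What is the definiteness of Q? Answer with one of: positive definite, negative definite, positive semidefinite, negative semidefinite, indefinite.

Leading principal minors: Δ_1 = -21, Δ_2 = 20, Δ_3 = -24.
The signs alternate starting with Δ_1 < 0, so by Sylvester's criterion Q is negative definite.

negative definite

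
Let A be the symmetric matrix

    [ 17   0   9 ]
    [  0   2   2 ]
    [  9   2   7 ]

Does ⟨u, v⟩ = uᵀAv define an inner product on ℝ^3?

yes

Applying the same elementary operations to the rows and columns of A produces a congruent diagonal matrix with entries 17, 2, 4/17.
Counting signs: 3 positive.
Hence Q is positive definite.
⟨·,·⟩ is an inner product exactly when A is positive definite.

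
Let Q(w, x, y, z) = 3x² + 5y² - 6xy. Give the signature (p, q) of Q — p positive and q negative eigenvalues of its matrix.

(2, 0)

The associated matrix is A = [[0, 0, 0, 0], [0, 3, -3, 0], [0, -3, 5, 0], [0, 0, 0, 0]].
Congruent diagonalization of A (simultaneous row and column reduction) yields pivots 0, 3, 2, 0.
That gives 2 positive, 2 zero pivots.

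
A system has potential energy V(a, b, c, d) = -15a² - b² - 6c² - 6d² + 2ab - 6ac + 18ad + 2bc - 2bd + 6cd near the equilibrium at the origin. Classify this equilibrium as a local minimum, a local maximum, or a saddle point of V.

local maximum

The Hessian at the origin is H = [[-30, 2, -6, 18], [2, -2, 2, -2], [-6, 2, -12, 6], [18, -2, 6, -12]].
Applying the same elementary operations to the rows and columns of H produces a congruent diagonal matrix with entries -30, -28/15, -66/7, -6/11.
Counting signs: 4 negative.
H is negative definite, so the origin is a strict local maximum.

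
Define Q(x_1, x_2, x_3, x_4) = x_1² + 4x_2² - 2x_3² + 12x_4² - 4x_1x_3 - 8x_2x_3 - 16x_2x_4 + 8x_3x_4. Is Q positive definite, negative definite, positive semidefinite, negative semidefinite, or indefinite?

The associated matrix is A = [[1, 0, -2, 0], [0, 4, -4, -8], [-2, -4, -2, 4], [0, -8, 4, 12]].
Applying the same elementary operations to the rows and columns of A produces a congruent diagonal matrix with entries 1, 4, -10, -12/5.
That gives 2 positive, 2 negative pivots.
Hence Q is indefinite.

indefinite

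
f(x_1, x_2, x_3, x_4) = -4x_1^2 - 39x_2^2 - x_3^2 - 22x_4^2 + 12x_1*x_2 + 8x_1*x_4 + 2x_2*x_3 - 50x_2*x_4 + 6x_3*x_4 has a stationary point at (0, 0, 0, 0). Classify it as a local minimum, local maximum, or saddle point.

The Hessian at the origin is H = [[-8, 12, 0, 8], [12, -78, 2, -50], [0, 2, -2, 6], [8, -50, 6, -44]].
An LDLᵀ factorisation of H has diagonal entries -8, -60, -29/15, -10/29.
So there are 4 negative pivots.
H is negative definite, so the origin is a strict local maximum.

local maximum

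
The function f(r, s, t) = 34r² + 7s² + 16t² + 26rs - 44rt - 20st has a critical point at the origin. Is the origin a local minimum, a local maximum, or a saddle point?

local minimum

The Hessian at the origin is H = [[68, 26, -44], [26, 14, -20], [-44, -20, 32]].
Row-reducing H symmetrically gives the diagonal entries 68, 69/17, 24/23.
So there are 3 positive pivots.
H is positive definite, so the origin is a strict local minimum.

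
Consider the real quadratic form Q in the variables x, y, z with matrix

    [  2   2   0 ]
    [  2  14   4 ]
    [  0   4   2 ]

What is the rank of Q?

Symmetric row and column elimination reduces A to a congruent diagonal form with pivots 2, 12, 2/3.
That gives 3 positive pivots.
The rank is the number of nonzero pivots: 3.

3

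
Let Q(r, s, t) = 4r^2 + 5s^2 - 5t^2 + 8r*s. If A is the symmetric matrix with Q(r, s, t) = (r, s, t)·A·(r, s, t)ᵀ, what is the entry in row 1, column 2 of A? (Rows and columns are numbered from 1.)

The coefficient of r·s in Q is 8. For a symmetric A this equals A[1,2] + A[2,1] = 2·A[1,2].
So A[1,2] = 8/2 = 4.

4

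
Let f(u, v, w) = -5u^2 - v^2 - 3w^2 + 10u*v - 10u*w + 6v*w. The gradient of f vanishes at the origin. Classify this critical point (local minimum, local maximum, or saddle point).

saddle point

The Hessian at the origin is H = [[-10, 10, -10], [10, -2, 6], [-10, 6, -6]].
Congruent diagonalization of H (simultaneous row and column reduction) yields pivots -10, 8, 2.
So there are 2 positive, 1 negative pivots.
H is indefinite, so the origin is a saddle point.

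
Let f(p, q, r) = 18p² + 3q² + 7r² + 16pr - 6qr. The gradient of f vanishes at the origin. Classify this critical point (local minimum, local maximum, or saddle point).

The Hessian at the origin is H = [[36, 0, 16], [0, 6, -6], [16, -6, 14]].
An LDLᵀ factorisation of H has diagonal entries 36, 6, 8/9.
So there are 3 positive pivots.
H is positive definite, so the origin is a strict local minimum.

local minimum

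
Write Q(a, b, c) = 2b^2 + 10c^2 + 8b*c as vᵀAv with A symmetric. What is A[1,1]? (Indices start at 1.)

The coefficient of a^2 in Q is 0, and that is exactly A[1,1].

0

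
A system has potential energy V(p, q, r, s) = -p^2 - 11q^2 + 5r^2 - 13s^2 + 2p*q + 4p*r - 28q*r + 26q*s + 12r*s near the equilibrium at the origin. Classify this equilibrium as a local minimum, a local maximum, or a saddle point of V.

The Hessian at the origin is H = [[-2, 2, 4, 0], [2, -22, -28, 26], [4, -28, 10, 12], [0, 26, 12, -26]].
Congruent diagonalization of H (simultaneous row and column reduction) yields pivots -2, -20, 234/5, -1/13.
That gives 1 positive, 3 negative pivots.
H is indefinite, so the origin is a saddle point.

saddle point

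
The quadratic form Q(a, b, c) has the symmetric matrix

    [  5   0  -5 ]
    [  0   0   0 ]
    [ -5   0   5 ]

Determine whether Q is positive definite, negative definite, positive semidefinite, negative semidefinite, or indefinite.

Congruent diagonalization of A (simultaneous row and column reduction) yields pivots 5, 0, 0.
So there are 1 positive, 2 zero pivots.
Hence Q is positive semidefinite.

positive semidefinite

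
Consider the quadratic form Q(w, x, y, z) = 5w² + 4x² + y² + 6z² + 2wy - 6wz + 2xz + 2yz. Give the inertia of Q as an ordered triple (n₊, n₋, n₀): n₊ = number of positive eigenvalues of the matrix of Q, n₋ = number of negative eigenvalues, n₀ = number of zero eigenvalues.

Write A = [[5, 0, 1, -3], [0, 4, 0, 1], [1, 0, 1, 1], [-3, 1, 1, 6]].
Symmetric row and column elimination reduces A to a congruent diagonal form with pivots 5, 4, 4/5, 3/4.
So there are 4 positive pivots.

(4, 0, 0)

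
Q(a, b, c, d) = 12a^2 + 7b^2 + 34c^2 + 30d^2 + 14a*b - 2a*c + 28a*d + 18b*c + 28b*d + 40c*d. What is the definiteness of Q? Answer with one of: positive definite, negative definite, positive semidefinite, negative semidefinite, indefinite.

The symmetric matrix of Q is A = [[12, 7, -1, 14], [7, 7, 9, 14], [-1, 9, 34, 20], [14, 14, 20, 30]].
Leading principal minors: Δ_1 = 12, Δ_2 = 35, Δ_3 = 85, Δ_4 = 30.
All leading principal minors are positive, so by Sylvester's criterion Q is positive definite.

positive definite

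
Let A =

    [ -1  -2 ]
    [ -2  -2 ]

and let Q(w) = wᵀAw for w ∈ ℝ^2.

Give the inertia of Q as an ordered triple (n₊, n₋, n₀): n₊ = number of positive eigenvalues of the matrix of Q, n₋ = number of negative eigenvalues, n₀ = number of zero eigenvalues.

(1, 1, 0)

Symmetric row and column elimination reduces A to a congruent diagonal form with pivots -1, 2.
That gives 1 positive, 1 negative pivots.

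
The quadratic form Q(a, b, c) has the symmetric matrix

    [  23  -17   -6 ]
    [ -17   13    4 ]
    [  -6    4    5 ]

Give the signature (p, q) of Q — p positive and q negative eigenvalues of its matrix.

Symmetric row and column elimination reduces A to a congruent diagonal form with pivots 23, 10/23, 3.
So there are 3 positive pivots.

(3, 0)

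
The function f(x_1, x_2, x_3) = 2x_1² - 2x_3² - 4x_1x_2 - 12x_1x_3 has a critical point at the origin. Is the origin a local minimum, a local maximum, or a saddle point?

saddle point

The Hessian at the origin is H = [[4, -4, -12], [-4, 0, 0], [-12, 0, -4]].
An LDLᵀ factorisation of H has diagonal entries 4, -4, -4.
That gives 1 positive, 2 negative pivots.
H is indefinite, so the origin is a saddle point.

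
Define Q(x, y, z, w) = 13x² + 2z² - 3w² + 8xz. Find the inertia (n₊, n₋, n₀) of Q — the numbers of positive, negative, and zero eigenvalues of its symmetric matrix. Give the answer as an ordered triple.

(2, 1, 1)

Write A = [[13, 0, 4, 0], [0, 0, 0, 0], [4, 0, 2, 0], [0, 0, 0, -3]].
Applying the same elementary operations to the rows and columns of A produces a congruent diagonal matrix with entries 13, 0, 10/13, -3.
Counting signs: 2 positive, 1 negative, 1 zero.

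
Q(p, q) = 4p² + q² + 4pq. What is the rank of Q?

1

Write A = [[4, 2], [2, 1]].
Applying the same elementary operations to the rows and columns of A produces a congruent diagonal matrix with entries 4, 0.
Counting signs: 1 positive, 1 zero.
The rank is the number of nonzero pivots: 1.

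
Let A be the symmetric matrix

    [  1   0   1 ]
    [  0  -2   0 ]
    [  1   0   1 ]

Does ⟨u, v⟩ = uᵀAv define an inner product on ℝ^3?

Symmetric row and column elimination reduces A to a congruent diagonal form with pivots 1, -2, 0.
So there are 1 positive, 1 negative, 1 zero pivots.
Hence Q is indefinite.
⟨·,·⟩ is an inner product exactly when A is positive definite.

no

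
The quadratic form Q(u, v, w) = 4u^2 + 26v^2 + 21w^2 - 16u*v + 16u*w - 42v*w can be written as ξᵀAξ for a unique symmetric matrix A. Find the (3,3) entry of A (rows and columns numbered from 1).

The coefficient of w^2 in Q is 21, and that is exactly A[3,3].

21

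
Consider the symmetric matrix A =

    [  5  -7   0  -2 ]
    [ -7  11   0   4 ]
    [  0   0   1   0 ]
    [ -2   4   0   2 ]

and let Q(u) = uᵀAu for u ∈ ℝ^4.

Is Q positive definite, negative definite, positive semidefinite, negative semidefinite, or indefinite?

positive semidefinite

Congruent diagonalization of A (simultaneous row and column reduction) yields pivots 5, 6/5, 1, 0.
Counting signs: 3 positive, 1 zero.
Hence Q is positive semidefinite.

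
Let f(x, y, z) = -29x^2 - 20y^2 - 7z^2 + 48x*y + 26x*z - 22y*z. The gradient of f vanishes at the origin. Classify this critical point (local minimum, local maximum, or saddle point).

local maximum

The Hessian at the origin is H = [[-58, 48, 26], [48, -40, -22], [26, -22, -14]].
An LDLᵀ factorisation of H has diagonal entries -58, -8/29, -3/2.
Counting signs: 3 negative.
H is negative definite, so the origin is a strict local maximum.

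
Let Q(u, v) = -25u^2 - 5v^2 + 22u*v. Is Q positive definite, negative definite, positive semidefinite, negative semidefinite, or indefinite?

The symmetric matrix of Q is [[-25, 11], [11, -5]].
For the 2×2 matrix [[-25, 11], [11, -5]]: det = -25·-5 − (11)² = 4, trace = -30.
det > 0 so both eigenvalues share the sign of the trace; trace = -30 < 0 ⇒ both negative.

negative definite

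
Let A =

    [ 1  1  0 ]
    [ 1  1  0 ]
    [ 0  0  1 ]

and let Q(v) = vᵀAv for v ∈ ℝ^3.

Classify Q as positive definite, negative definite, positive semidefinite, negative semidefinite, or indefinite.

Congruent diagonalization of A (simultaneous row and column reduction) yields pivots 1, 0, 1.
That gives 2 positive, 1 zero pivots.
Hence Q is positive semidefinite.

positive semidefinite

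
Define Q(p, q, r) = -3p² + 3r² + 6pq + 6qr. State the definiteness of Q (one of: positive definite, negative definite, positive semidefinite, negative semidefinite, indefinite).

Write A = [[-3, 3, 0], [3, 0, 3], [0, 3, 3]].
Row-reducing A symmetrically gives the diagonal entries -3, 3, 0.
So there are 1 positive, 1 negative, 1 zero pivots.
Hence Q is indefinite.

indefinite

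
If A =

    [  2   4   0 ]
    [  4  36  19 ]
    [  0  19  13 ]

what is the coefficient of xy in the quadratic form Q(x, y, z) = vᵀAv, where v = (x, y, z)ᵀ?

8

The coefficient of xy is A[1,2] + A[2,1] = 2·4 = 8.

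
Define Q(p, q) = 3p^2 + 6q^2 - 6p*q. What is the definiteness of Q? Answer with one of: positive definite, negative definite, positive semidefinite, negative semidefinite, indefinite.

The symmetric matrix of Q is [[3, -3], [-3, 6]].
For the 2×2 matrix [[3, -3], [-3, 6]]: det = 3·6 − (-3)² = 9, trace = 9.
det > 0 so both eigenvalues share the sign of the trace; trace = 9 > 0 ⇒ both positive.

positive definite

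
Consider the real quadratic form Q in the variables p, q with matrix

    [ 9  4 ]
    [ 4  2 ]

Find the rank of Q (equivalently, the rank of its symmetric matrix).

Row-reducing A symmetrically gives the diagonal entries 9, 2/9.
Counting signs: 2 positive.
The rank is the number of nonzero pivots: 2.

2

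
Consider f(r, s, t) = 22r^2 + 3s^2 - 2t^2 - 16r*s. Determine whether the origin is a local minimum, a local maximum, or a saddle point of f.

The Hessian at the origin is H = [[44, -16, 0], [-16, 6, 0], [0, 0, -4]].
Congruent diagonalization of H (simultaneous row and column reduction) yields pivots 44, 2/11, -4.
Counting signs: 2 positive, 1 negative.
H is indefinite, so the origin is a saddle point.

saddle point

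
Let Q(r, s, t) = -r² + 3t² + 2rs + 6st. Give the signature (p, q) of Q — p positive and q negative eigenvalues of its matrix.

The associated matrix is A = [[-1, 1, 0], [1, 0, 3], [0, 3, 3]].
Row-reducing A symmetrically gives the diagonal entries -1, 1, -6.
Counting signs: 1 positive, 2 negative.

(1, 2)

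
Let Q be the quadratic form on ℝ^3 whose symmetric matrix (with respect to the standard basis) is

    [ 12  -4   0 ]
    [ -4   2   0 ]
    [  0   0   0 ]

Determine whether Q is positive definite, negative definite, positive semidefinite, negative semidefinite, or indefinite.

Congruent diagonalization of A (simultaneous row and column reduction) yields pivots 12, 2/3, 0.
So there are 2 positive, 1 zero pivots.
Hence Q is positive semidefinite.

positive semidefinite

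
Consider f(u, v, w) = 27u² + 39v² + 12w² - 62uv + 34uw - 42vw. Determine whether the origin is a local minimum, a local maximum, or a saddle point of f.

The Hessian at the origin is H = [[54, -62, 34], [-62, 78, -42], [34, -42, 24]].
Congruent diagonalization of H (simultaneous row and column reduction) yields pivots 54, 184/27, 30/23.
Counting signs: 3 positive.
H is positive definite, so the origin is a strict local minimum.

local minimum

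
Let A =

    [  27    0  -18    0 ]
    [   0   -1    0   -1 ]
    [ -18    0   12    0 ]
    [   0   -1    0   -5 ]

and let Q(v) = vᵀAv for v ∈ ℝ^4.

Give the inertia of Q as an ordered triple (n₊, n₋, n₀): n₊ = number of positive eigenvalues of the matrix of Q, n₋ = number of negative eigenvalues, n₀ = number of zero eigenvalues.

Row-reducing A symmetrically gives the diagonal entries 27, -1, 0, -4.
Counting signs: 1 positive, 2 negative, 1 zero.

(1, 2, 1)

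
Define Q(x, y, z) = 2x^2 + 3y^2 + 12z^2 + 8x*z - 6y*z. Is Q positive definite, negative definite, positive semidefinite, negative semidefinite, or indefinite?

The symmetric matrix of Q is A = [[2, 0, 4], [0, 3, -3], [4, -3, 12]].
Leading principal minors: Δ_1 = 2, Δ_2 = 6, Δ_3 = 6.
All leading principal minors are positive, so by Sylvester's criterion Q is positive definite.

positive definite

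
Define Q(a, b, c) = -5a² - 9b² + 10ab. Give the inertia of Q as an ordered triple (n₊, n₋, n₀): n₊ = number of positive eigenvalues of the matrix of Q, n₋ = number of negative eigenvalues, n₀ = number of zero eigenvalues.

The associated matrix is A = [[-5, 5, 0], [5, -9, 0], [0, 0, 0]].
Symmetric row and column elimination reduces A to a congruent diagonal form with pivots -5, -4, 0.
So there are 2 negative, 1 zero pivots.

(0, 2, 1)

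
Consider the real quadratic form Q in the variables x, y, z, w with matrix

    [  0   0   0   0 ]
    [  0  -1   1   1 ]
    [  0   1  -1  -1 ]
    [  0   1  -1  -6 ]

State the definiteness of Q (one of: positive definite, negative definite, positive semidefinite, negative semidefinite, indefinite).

Symmetric row and column elimination reduces A to a congruent diagonal form with pivots 0, -1, 0, -5.
Counting signs: 2 negative, 2 zero.
Hence Q is negative semidefinite.

negative semidefinite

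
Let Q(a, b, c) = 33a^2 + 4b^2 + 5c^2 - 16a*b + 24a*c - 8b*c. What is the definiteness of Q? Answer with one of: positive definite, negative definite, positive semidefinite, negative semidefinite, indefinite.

positive definite

The symmetric matrix of Q is A = [[33, -8, 12], [-8, 4, -4], [12, -4, 5]].
Leading principal minors: Δ_1 = 33, Δ_2 = 68, Δ_3 = 4.
All leading principal minors are positive, so by Sylvester's criterion Q is positive definite.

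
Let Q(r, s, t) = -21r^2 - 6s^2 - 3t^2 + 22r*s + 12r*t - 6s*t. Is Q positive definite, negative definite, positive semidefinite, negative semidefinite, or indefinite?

Write A = [[-21, 11, 6], [11, -6, -3], [6, -3, -3]].
Row-reducing A symmetrically gives the diagonal entries -21, -5/21, -6/5.
Counting signs: 3 negative.
Hence Q is negative definite.

negative definite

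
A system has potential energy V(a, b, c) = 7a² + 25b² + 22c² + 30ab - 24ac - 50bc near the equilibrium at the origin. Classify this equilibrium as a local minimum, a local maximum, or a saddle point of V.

The Hessian at the origin is H = [[14, 30, -24], [30, 50, -50], [-24, -50, 44]].
Row-reducing H symmetrically gives the diagonal entries 14, -100/7, 3.
So there are 2 positive, 1 negative pivots.
H is indefinite, so the origin is a saddle point.

saddle point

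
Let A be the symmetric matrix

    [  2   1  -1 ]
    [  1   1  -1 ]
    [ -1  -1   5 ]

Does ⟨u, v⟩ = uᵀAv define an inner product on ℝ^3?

Applying the same elementary operations to the rows and columns of A produces a congruent diagonal matrix with entries 2, 1/2, 4.
Counting signs: 3 positive.
Hence Q is positive definite.
⟨·,·⟩ is an inner product exactly when A is positive definite.

yes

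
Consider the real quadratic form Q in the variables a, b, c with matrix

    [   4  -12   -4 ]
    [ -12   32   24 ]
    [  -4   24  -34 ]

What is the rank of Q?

An LDLᵀ factorisation of A has diagonal entries 4, -4, -2.
Counting signs: 1 positive, 2 negative.
The rank is the number of nonzero pivots: 3.

3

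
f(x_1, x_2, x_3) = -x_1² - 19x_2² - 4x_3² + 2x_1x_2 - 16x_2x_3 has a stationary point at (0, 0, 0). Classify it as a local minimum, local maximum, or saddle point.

The Hessian at the origin is H = [[-2, 2, 0], [2, -38, -16], [0, -16, -8]].
An LDLᵀ factorisation of H has diagonal entries -2, -36, -8/9.
Counting signs: 3 negative.
H is negative definite, so the origin is a strict local maximum.

local maximum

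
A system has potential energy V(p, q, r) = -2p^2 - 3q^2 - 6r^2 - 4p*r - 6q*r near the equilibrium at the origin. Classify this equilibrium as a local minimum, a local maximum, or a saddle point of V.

The Hessian at the origin is H = [[-4, 0, -4], [0, -6, -6], [-4, -6, -12]].
Row-reducing H symmetrically gives the diagonal entries -4, -6, -2.
That gives 3 negative pivots.
H is negative definite, so the origin is a strict local maximum.

local maximum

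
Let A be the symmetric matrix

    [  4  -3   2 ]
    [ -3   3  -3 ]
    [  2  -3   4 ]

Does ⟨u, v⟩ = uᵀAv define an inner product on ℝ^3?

Congruent diagonalization of A (simultaneous row and column reduction) yields pivots 4, 3/4, 0.
Counting signs: 2 positive, 1 zero.
Hence Q is positive semidefinite.
⟨·,·⟩ is an inner product exactly when A is positive definite.

no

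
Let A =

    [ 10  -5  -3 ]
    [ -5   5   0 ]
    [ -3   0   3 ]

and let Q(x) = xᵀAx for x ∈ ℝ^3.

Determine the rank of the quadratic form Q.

Symmetric row and column elimination reduces A to a congruent diagonal form with pivots 10, 5/2, 6/5.
Counting signs: 3 positive.
The rank is the number of nonzero pivots: 3.

3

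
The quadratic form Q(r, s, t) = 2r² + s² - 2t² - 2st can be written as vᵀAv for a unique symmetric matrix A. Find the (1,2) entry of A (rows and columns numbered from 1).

The coefficient of r·s in Q is 0. For a symmetric A this equals A[1,2] + A[2,1] = 2·A[1,2].
So A[1,2] = 0/2 = 0.

0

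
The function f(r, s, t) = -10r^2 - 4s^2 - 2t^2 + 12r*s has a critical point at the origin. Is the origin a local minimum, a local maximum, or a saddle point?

local maximum

The Hessian at the origin is H = [[-20, 12, 0], [12, -8, 0], [0, 0, -4]].
An LDLᵀ factorisation of H has diagonal entries -20, -4/5, -4.
That gives 3 negative pivots.
H is negative definite, so the origin is a strict local maximum.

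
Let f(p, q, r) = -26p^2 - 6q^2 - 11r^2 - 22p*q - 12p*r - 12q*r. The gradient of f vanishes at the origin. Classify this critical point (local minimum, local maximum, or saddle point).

local maximum

The Hessian at the origin is H = [[-52, -22, -12], [-22, -12, -12], [-12, -12, -22]].
Congruent diagonalization of H (simultaneous row and column reduction) yields pivots -52, -35/13, -10/7.
So there are 3 negative pivots.
H is negative definite, so the origin is a strict local maximum.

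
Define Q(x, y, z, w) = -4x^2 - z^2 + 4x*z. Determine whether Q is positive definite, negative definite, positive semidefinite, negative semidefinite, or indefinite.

The symmetric matrix is A = [[-4, 0, 2, 0], [0, 0, 0, 0], [2, 0, -1, 0], [0, 0, 0, 0]].
Symmetric row and column elimination reduces A to a congruent diagonal form with pivots -4, 0, 0, 0.
That gives 1 negative, 3 zero pivots.
Hence Q is negative semidefinite.

negative semidefinite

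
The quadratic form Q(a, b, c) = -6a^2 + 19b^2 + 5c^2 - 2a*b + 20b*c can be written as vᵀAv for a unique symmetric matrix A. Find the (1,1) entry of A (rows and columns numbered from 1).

The coefficient of a^2 in Q is -6, and that is exactly A[1,1].

-6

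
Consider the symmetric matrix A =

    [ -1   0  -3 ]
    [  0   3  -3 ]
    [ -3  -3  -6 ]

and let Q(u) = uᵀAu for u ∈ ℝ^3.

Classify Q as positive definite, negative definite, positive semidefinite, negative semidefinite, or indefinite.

indefinite

Row-reducing A symmetrically gives the diagonal entries -1, 3, 0.
Counting signs: 1 positive, 1 negative, 1 zero.
Hence Q is indefinite.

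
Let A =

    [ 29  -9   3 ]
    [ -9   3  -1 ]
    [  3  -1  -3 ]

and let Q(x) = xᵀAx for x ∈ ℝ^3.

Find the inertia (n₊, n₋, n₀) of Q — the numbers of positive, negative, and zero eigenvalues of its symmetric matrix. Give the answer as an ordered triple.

Row-reducing A symmetrically gives the diagonal entries 29, 6/29, -10/3.
That gives 2 positive, 1 negative pivots.

(2, 1, 0)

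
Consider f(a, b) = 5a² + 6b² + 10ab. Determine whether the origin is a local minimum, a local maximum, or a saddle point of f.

local minimum

The Hessian at the origin is H = [[10, 10], [10, 12]].
det H = 10·12 − (10)² = 20 > 0 and H[1,1] = 10 > 0, so H is positive definite.
Therefore the origin is a local minimum.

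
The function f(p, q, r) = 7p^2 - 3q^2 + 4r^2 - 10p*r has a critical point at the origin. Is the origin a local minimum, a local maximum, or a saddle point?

saddle point

The Hessian at the origin is H = [[14, 0, -10], [0, -6, 0], [-10, 0, 8]].
An LDLᵀ factorisation of H has diagonal entries 14, -6, 6/7.
Counting signs: 2 positive, 1 negative.
H is indefinite, so the origin is a saddle point.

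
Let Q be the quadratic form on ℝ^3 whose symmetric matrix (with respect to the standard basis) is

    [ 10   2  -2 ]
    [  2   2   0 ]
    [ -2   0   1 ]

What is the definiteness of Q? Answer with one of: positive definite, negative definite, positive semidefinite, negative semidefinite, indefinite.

Leading principal minors: Δ_1 = 10, Δ_2 = 16, Δ_3 = 8.
All leading principal minors are positive, so by Sylvester's criterion Q is positive definite.

positive definite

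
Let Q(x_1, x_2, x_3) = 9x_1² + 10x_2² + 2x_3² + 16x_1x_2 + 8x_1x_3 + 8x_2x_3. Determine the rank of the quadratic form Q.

3

The symmetric matrix is A = [[9, 8, 4], [8, 10, 4], [4, 4, 2]].
An LDLᵀ factorisation of A has diagonal entries 9, 26/9, 2/13.
That gives 3 positive pivots.
The rank is the number of nonzero pivots: 3.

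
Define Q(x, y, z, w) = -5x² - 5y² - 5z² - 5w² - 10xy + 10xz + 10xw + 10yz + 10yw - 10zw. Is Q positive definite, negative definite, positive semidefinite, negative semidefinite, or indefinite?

Write A = [[-5, -5, 5, 5], [-5, -5, 5, 5], [5, 5, -5, -5], [5, 5, -5, -5]].
Symmetric row and column elimination reduces A to a congruent diagonal form with pivots -5, 0, 0, 0.
So there are 1 negative, 3 zero pivots.
Hence Q is negative semidefinite.

negative semidefinite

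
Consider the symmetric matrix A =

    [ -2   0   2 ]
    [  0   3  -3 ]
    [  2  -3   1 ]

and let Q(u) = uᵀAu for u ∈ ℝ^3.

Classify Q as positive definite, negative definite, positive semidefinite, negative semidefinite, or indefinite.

Congruent diagonalization of A (simultaneous row and column reduction) yields pivots -2, 3, 0.
That gives 1 positive, 1 negative, 1 zero pivots.
Hence Q is indefinite.

indefinite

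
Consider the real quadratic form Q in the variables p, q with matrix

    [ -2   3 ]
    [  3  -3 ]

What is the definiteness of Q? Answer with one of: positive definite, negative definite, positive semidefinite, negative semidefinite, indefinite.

An LDLᵀ factorisation of A has diagonal entries -2, 3/2.
That gives 1 positive, 1 negative pivots.
Hence Q is indefinite.

indefinite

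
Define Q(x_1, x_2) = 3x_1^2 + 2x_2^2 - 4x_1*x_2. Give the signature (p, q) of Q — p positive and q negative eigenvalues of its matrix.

The symmetric matrix is A = [[3, -2], [-2, 2]].
Congruent diagonalization of A (simultaneous row and column reduction) yields pivots 3, 2/3.
That gives 2 positive pivots.

(2, 0)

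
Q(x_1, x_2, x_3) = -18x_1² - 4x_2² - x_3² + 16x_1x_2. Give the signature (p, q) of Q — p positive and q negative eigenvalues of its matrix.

The symmetric matrix is A = [[-18, 8, 0], [8, -4, 0], [0, 0, -1]].
Applying the same elementary operations to the rows and columns of A produces a congruent diagonal matrix with entries -18, -4/9, -1.
That gives 3 negative pivots.

(0, 3)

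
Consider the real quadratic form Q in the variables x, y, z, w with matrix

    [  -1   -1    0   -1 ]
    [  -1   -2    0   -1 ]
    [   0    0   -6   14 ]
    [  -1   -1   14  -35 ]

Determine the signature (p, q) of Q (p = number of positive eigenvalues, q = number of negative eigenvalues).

An LDLᵀ factorisation of A has diagonal entries -1, -1, -6, -4/3.
Counting signs: 4 negative.

(0, 4)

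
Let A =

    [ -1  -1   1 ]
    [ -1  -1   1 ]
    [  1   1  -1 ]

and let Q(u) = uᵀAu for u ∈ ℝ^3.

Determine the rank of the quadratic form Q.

1

Symmetric row and column elimination reduces A to a congruent diagonal form with pivots -1, 0, 0.
Counting signs: 1 negative, 2 zero.
The rank is the number of nonzero pivots: 1.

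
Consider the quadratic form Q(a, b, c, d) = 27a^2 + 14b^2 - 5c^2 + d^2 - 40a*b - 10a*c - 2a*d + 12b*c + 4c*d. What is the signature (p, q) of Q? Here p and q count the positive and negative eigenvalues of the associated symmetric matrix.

(3, 1)

Write A = [[27, -20, -5, -1], [-20, 14, 6, 0], [-5, 6, -5, 2], [-1, 0, 2, 1]].
Symmetric row and column elimination reduces A to a congruent diagonal form with pivots 27, -22/27, 6/11, 3/2.
That gives 3 positive, 1 negative pivots.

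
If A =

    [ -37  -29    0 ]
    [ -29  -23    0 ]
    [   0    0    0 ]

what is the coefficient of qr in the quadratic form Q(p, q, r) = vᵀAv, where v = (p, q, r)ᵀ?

The coefficient of qr is A[2,3] + A[3,2] = 2·0 = 0.

0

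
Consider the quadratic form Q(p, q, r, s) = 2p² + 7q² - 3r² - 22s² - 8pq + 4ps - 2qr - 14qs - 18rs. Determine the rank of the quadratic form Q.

The associated matrix is A = [[2, -4, 0, 2], [-4, 7, -1, -7], [0, -1, -3, -9], [2, -7, -9, -22]].
Symmetric row and column elimination reduces A to a congruent diagonal form with pivots 2, -1, -2, 3.
Counting signs: 2 positive, 2 negative.
The rank is the number of nonzero pivots: 4.

4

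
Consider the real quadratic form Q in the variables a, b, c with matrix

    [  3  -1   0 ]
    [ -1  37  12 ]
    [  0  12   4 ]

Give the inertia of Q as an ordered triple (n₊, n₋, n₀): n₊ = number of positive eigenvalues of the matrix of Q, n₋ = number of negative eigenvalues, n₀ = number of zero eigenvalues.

Congruent diagonalization of A (simultaneous row and column reduction) yields pivots 3, 110/3, 4/55.
That gives 3 positive pivots.

(3, 0, 0)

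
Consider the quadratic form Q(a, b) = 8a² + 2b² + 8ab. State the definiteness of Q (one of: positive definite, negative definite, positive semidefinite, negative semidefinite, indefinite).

positive semidefinite

The symmetric matrix is A = [[8, 4], [4, 2]].
Applying the same elementary operations to the rows and columns of A produces a congruent diagonal matrix with entries 8, 0.
Counting signs: 1 positive, 1 zero.
Hence Q is positive semidefinite.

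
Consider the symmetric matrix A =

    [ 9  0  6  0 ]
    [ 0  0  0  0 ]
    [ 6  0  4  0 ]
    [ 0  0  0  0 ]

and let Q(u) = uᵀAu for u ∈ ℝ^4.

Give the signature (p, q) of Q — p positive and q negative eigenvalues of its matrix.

Congruent diagonalization of A (simultaneous row and column reduction) yields pivots 9, 0, 0, 0.
So there are 1 positive, 3 zero pivots.

(1, 0)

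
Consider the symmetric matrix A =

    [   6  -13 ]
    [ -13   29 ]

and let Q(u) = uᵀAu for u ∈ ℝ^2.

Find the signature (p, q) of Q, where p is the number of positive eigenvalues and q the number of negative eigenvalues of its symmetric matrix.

Row-reducing A symmetrically gives the diagonal entries 6, 5/6.
That gives 2 positive pivots.

(2, 0)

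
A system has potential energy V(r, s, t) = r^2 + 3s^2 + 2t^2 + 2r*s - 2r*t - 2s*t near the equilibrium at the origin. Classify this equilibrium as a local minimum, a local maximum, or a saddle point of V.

local minimum

The Hessian at the origin is H = [[2, 2, -2], [2, 6, -2], [-2, -2, 4]].
Applying the same elementary operations to the rows and columns of H produces a congruent diagonal matrix with entries 2, 4, 2.
So there are 3 positive pivots.
H is positive definite, so the origin is a strict local minimum.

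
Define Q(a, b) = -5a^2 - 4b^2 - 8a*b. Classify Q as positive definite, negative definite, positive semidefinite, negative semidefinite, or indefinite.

The symmetric matrix of Q is [[-5, -4], [-4, -4]].
For the 2×2 matrix [[-5, -4], [-4, -4]]: det = -5·-4 − (-4)² = 4, trace = -9.
det > 0 so both eigenvalues share the sign of the trace; trace = -9 < 0 ⇒ both negative.

negative definite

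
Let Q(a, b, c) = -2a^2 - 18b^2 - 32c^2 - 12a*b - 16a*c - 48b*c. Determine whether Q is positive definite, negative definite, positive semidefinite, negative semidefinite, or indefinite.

Write A = [[-2, -6, -8], [-6, -18, -24], [-8, -24, -32]].
Row-reducing A symmetrically gives the diagonal entries -2, 0, 0.
So there are 1 negative, 2 zero pivots.
Hence Q is negative semidefinite.

negative semidefinite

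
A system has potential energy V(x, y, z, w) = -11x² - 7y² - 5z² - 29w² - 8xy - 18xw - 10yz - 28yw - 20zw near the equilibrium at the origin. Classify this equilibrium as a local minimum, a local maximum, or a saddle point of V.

local maximum

The Hessian at the origin is H = [[-22, -8, 0, -18], [-8, -14, -10, -28], [0, -10, -10, -20], [-18, -28, -20, -58]].
Row-reducing H symmetrically gives the diagonal entries -22, -122/11, -60/61, -4/3.
So there are 4 negative pivots.
H is negative definite, so the origin is a strict local maximum.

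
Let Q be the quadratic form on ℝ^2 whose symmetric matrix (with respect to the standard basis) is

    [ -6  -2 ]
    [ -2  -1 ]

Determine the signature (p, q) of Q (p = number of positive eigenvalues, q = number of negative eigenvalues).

Congruent diagonalization of A (simultaneous row and column reduction) yields pivots -6, -1/3.
That gives 2 negative pivots.

(0, 2)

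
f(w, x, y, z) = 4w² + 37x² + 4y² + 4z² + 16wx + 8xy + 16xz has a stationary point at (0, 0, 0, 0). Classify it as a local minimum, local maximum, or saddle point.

local minimum

The Hessian at the origin is H = [[8, 16, 0, 0], [16, 74, 8, 16], [0, 8, 8, 0], [0, 16, 0, 8]].
An LDLᵀ factorisation of H has diagonal entries 8, 42, 136/21, 8/17.
Counting signs: 4 positive.
H is positive definite, so the origin is a strict local minimum.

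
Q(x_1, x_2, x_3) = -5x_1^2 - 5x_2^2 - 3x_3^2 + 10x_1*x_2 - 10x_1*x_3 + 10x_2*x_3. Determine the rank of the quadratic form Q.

The symmetric matrix is A = [[-5, 5, -5], [5, -5, 5], [-5, 5, -3]].
Symmetric row and column elimination reduces A to a congruent diagonal form with pivots -5, 0, 2.
Counting signs: 1 positive, 1 negative, 1 zero.
The rank is the number of nonzero pivots: 2.

2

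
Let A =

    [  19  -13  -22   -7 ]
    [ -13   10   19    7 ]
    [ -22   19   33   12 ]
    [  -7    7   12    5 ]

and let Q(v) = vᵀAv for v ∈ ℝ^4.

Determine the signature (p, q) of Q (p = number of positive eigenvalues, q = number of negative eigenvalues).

Congruent diagonalization of A (simultaneous row and column reduction) yields pivots 19, 21/19, -46/7, 10/23.
That gives 3 positive, 1 negative pivots.

(3, 1)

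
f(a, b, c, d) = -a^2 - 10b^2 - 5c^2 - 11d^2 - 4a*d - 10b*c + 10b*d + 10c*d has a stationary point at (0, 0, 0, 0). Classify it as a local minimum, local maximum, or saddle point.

local maximum

The Hessian at the origin is H = [[-2, 0, 0, -4], [0, -20, -10, 10], [0, -10, -10, 10], [-4, 10, 10, -22]].
Row-reducing H symmetrically gives the diagonal entries -2, -20, -5, -4.
Counting signs: 4 negative.
H is negative definite, so the origin is a strict local maximum.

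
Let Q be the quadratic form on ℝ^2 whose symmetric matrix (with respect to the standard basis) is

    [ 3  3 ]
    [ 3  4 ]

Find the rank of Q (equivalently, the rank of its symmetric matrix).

2

Row-reducing A symmetrically gives the diagonal entries 3, 1.
That gives 2 positive pivots.
The rank is the number of nonzero pivots: 2.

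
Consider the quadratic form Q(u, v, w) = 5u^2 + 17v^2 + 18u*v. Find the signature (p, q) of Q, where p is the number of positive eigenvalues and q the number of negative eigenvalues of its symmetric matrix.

Write A = [[5, 9, 0], [9, 17, 0], [0, 0, 0]].
Congruent diagonalization of A (simultaneous row and column reduction) yields pivots 5, 4/5, 0.
So there are 2 positive, 1 zero pivots.

(2, 0)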